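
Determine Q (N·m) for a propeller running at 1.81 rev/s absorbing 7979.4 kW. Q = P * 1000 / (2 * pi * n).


Formula: Q = P_W / (2 * pi * n)
Step 1 — P_W = 7979.4 kW * 1000 = 7979400.0 W
Step 2 — 2 * pi * n = 2 * pi * 1.81 = 11.372565
Step 3 — Q = 7979400.0 / 11.372565 ≈ 701640 N·m (5 s.f.)

701640 N·m


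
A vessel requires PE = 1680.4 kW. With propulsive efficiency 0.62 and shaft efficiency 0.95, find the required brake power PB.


Formula: PB = PE / (eta_D * eta_S)
Step 1 — combined efficiency = eta_D * eta_S = 0.62 * 0.95 = 0.589
Step 2 — PB = 1680.4 / 0.589 ≈ 2853.0 kW (5 s.f.)

2853.0 kW


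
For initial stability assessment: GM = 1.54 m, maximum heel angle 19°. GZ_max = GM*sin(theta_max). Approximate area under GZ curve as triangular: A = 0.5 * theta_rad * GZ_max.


Formula: GZ_max = GM * sin(theta); Area = 0.5 * theta_rad * GZ_max
Step 1 — GZ_max = 1.54 * sin(19°) = 1.54 * 0.325568 = 0.501375 m
Step 2 — theta_rad = 19 * pi/180 = 0.331613 rad
Step 3 — Area = 0.5 * 0.331613 * 0.501375 ≈ 0.083131 m·rad (5 s.f.)

0.083131 m·rad


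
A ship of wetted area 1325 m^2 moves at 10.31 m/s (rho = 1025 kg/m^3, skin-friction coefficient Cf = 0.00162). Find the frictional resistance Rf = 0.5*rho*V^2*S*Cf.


Formula: Rf = 0.5 * rho * V^2 * S * Cf
Step 1 — V^2 = 10.31^2 = 106.2961
Step 2 — 0.5 * rho * V^2 = 0.5 * 1025 * 106.2961 = 54476.75125
Step 3 — Rf = 54476.75125 * 1325 * 0.00162 ≈ 116930 N (5 s.f.)

116930 N


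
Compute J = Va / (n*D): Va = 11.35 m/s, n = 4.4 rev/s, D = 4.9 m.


Formula: J = Va / (n * D)
Step 1 — n * D = 4.4 * 4.9 = 21.56
Step 2 — J = 11.35 / 21.56 ≈ 0.52644 (5 s.f.)

0.52644


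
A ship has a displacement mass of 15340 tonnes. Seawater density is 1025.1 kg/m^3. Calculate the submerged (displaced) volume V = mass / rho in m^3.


Formula: V = mass / rho
Step 1 — convert tonnes to kg: 15340 t * 1000 = 15340000 kg
Step 2 — V = 15340000 / 1025.1 ≈ 14964 m^3 (5 s.f.)

14964 m^3


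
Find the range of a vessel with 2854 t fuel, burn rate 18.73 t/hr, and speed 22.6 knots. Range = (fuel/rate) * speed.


Formula: endurance = fuel / rate; range = endurance * speed
Step 1 — endurance = 2854 / 18.73 = 152.3759 hours
Step 2 — range = 152.3759 * 22.6 ≈ 3443.7 nautical miles (5 s.f.)

3443.7 NM


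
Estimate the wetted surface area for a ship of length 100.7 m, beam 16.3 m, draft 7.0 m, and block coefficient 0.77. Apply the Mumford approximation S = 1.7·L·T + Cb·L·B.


Formula: S = 1.7*L*T + V/T with V = Cb*L*B*T, i.e. S = L * (1.7*T + Cb*B)
Step 1 — 1.7*T = 1.7 * 7.0 = 11.9 m
Step 2 — Cb*B = 0.77 * 16.3 = 12.551 m
Step 3 — 1.7*T + Cb*B = 11.9 + 12.551 = 24.451 m
Step 4 — S = 100.7 * 24.451 ≈ 2462.2 m^2 (5 s.f.)

2462.2 m^2


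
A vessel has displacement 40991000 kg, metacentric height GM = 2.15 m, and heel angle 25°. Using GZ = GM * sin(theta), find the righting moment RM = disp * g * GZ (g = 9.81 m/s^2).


Formula: GZ = GM * sin(theta); RM = disp * g * GZ
Step 1 — GZ = 2.15 * sin(25°) = 2.15 * 0.422618 = 0.908629 m
Step 2 — RM = 40991000 * 9.81 * 0.908629 ≈ 365380000 N·m (5 s.f.)

365380000 N·m


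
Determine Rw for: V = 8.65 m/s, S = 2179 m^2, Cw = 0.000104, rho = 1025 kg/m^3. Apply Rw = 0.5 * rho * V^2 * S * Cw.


Formula: Rw = 0.5 * rho * V^2 * S * Cw
Step 1 — V^2 = 8.65^2 = 74.8225
Step 2 — 0.5 * rho * V^2 = 0.5 * 1025 * 74.8225 = 38346.53125
Step 3 — Rw = 38346.53125 * 2179 * 0.000104 ≈ 8689.9 N (5 s.f.)

8689.9 N


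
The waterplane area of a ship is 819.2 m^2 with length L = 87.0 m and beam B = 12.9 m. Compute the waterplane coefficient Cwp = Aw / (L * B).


Formula: Cwp = Aw / (L * B)
Step 1 — L * B = 87.0 * 12.9 = 1122.3 m^2
Step 2 — Cwp = 819.2 / 1122.3 ≈ 0.72993 (5 s.f.)

0.72993


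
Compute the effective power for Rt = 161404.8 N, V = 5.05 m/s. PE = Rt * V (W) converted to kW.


Formula: PE = Rt * V / 1000 (kW)
Step 1 — PE (W) = 161404.8 * 5.05 = 815094.24 W
Step 2 — PE (kW) = 815094.24 / 1000 ≈ 815.09 kW (5 s.f.)

815.09 kW


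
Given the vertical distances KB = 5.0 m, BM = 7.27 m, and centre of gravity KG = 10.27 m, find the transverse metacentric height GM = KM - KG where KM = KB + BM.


Formula: GM = KB + BM - KG
Step 1 — KM = KB + BM = 5.0 + 7.27 = 12.27 m
Step 2 — GM = KM - KG = 12.27 - 10.27 = 2.0 m

2.0 m


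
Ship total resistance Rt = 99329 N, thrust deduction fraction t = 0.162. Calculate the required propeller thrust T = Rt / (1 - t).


Formula: T = Rt / (1 - t)
Step 1 — (1 - t) = 1 - 0.162 = 0.838
Step 2 — T = 99329 / 0.838 ≈ 118530 N (5 s.f.)

118530 N


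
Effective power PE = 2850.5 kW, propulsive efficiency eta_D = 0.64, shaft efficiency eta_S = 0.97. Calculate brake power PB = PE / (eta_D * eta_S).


Formula: PB = PE / (eta_D * eta_S)
Step 1 — combined efficiency = eta_D * eta_S = 0.64 * 0.97 = 0.6208
Step 2 — PB = 2850.5 / 0.6208 ≈ 4591.7 kW (5 s.f.)

4591.7 kW


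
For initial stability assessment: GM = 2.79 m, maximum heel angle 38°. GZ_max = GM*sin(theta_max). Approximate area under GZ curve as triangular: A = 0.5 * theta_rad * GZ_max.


Formula: GZ_max = GM * sin(theta); Area = 0.5 * theta_rad * GZ_max
Step 1 — GZ_max = 2.79 * sin(38°) = 2.79 * 0.615661 = 1.717694 m
Step 2 — theta_rad = 38 * pi/180 = 0.663225 rad
Step 3 — Area = 0.5 * 0.663225 * 1.717694 ≈ 0.56961 m·rad (5 s.f.)

0.56961 m·rad


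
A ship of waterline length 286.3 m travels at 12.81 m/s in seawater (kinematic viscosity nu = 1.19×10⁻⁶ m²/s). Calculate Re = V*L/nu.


Formula: Re = V * L / nu
Step 1 — V * L = 12.81 * 286.3 = 3667.503 m^2/s
Step 2 — Re = 3667.503 / 1.19e-6 = 3.08e+09

3.08e+09


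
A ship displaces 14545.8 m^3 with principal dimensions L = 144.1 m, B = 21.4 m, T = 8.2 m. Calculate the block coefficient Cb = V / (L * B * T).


Formula: Cb = V / (L * B * T)
Step 1 — L * B * T = 144.1 * 21.4 * 8.2 = 25286.668 m^3
Step 2 — Cb = 14545.8 / 25286.668 ≈ 0.57524 (5 s.f.)

0.57524


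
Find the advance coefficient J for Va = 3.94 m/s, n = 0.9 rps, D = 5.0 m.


Formula: J = Va / (n * D)
Step 1 — n * D = 0.9 * 5.0 = 4.5
Step 2 — J = 3.94 / 4.5 ≈ 0.87556 (5 s.f.)

0.87556


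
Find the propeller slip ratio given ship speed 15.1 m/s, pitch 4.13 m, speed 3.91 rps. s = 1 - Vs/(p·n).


Formula: s = 1 - Vs / (p * n)
Step 1 — p * n = 4.13 * 3.91 = 16.1483
Step 2 — Vs / (p*n) = 15.1 / 16.1483 = 0.935083 (6 d.p.)
Step 3 — s = 1 - 0.935083 = 0.064917

0.064917


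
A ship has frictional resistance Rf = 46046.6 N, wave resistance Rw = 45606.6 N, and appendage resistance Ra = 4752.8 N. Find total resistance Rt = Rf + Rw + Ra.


Formula: Rt = Rf + Rw + Ra
Substituting: Rt = 46046.6 + 45606.6 + 4752.8
Result: Rt = 96406.0 N

96406.0 N


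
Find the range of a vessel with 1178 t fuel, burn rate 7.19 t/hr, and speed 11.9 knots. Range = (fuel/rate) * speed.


Formula: endurance = fuel / rate; range = endurance * speed
Step 1 — endurance = 1178 / 7.19 = 163.8387 hours
Step 2 — range = 163.8387 * 11.9 ≈ 1949.7 nautical miles (5 s.f.)

1949.7 NM


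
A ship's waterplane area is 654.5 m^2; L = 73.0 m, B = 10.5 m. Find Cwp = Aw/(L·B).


Formula: Cwp = Aw / (L * B)
Step 1 — L * B = 73.0 * 10.5 = 766.5 m^2
Step 2 — Cwp = 654.5 / 766.5 ≈ 0.85388 (5 s.f.)

0.85388


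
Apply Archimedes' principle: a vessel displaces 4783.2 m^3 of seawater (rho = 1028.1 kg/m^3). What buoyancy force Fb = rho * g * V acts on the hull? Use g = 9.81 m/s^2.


Formula: Fb = rho * g * V
Substituting: Fb = 1028.1 * 9.81 * 4783.2
Intermediate: 1028.1 * 9.81 = 10085.661
Result: Fb = 10085.661 * 4783.2 ≈ 48242000 N (5 s.f.)

48242000 N


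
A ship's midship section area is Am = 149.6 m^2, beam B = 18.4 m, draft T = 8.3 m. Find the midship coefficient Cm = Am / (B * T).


Formula: Cm = Am / (B * T)
Step 1 — B * T = 18.4 * 8.3 = 152.72 m^2
Step 2 — Cm = 149.6 / 152.72 ≈ 0.97957 (5 s.f.)

0.97957


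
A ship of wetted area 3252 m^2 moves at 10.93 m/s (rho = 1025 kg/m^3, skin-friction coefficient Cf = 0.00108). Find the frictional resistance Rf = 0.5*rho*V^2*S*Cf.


Formula: Rf = 0.5 * rho * V^2 * S * Cf
Step 1 — V^2 = 10.93^2 = 119.4649
Step 2 — 0.5 * rho * V^2 = 0.5 * 1025 * 119.4649 = 61225.76125
Step 3 — Rf = 61225.76125 * 3252 * 0.00108 ≈ 215030 N (5 s.f.)

215030 N


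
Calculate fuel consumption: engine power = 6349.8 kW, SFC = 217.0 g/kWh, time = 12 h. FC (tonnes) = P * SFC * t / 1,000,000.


Formula: FC (tonnes) = P * SFC * t / 1,000,000
Step 1 — P * SFC * t = 6349.8 * 217.0 * 12 = 16534879.2 g
Step 2 — FC (tonnes) = 16534879.2 / 1,000,000 ≈ 16.535 tonnes (5 s.f.)

16.535 tonnes


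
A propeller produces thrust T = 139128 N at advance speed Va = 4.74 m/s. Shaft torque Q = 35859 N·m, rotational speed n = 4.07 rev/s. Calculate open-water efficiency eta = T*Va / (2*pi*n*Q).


Formula: eta = T * Va / (2 * pi * n * Q)
Step 1 — numerator = T * Va = 139128 * 4.74 = 659466.72
Step 2 — 2 * pi * n = 2 * pi * 4.07 = 25.572564
Step 3 — denominator = 25.572564 * 35859 = 917006.57
Step 4 — eta = 659466.72 / 917006.57 ≈ 0.71915 (5 s.f.)

0.71915


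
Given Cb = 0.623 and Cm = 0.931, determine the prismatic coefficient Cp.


Formula: Cp = Cb / Cm
Substituting: Cp = 0.623 / 0.931
Result: Cp ≈ 0.66917 (5 s.f.)

0.66917


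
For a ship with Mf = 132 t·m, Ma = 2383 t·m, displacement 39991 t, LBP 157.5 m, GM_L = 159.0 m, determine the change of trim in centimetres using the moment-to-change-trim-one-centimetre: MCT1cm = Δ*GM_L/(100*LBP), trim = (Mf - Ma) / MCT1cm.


Formula: net trimming moment = Mf - Ma; MCT1cm = Δ*GM_L/(100*LBP); trim = net moment / MCT1cm
Step 1 — net trimming moment = 132 - 2383 = -2251 t·m
Step 2 — MCT1cm = 39991 * 159.0 / (100 * 157.5) = 403.7187 t·m/cm
Step 3 — trim = -2251 / 403.7187 ≈ -5.5757 cm (5 s.f.)

-5.5757 cm


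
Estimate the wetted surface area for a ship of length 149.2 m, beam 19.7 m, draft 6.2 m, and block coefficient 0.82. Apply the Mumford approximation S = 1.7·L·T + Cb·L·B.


Formula: S = 1.7*L*T + V/T with V = Cb*L*B*T, i.e. S = L * (1.7*T + Cb*B)
Step 1 — 1.7*T = 1.7 * 6.2 = 10.54 m
Step 2 — Cb*B = 0.82 * 19.7 = 16.154 m
Step 3 — 1.7*T + Cb*B = 10.54 + 16.154 = 26.694 m
Step 4 — S = 149.2 * 26.694 ≈ 3982.7 m^2 (5 s.f.)

3982.7 m^2


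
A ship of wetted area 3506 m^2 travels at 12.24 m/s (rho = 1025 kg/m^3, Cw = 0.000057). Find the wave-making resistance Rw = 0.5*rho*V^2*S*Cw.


Formula: Rw = 0.5 * rho * V^2 * S * Cw
Step 1 — V^2 = 12.24^2 = 149.8176
Step 2 — 0.5 * rho * V^2 = 0.5 * 1025 * 149.8176 = 76781.52
Step 3 — Rw = 76781.52 * 3506 * 0.000057 ≈ 15344 N (5 s.f.)

15344 N


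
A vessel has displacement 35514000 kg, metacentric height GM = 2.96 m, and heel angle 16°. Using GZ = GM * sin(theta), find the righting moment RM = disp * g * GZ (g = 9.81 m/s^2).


Formula: GZ = GM * sin(theta); RM = disp * g * GZ
Step 1 — GZ = 2.96 * sin(16°) = 2.96 * 0.275637 = 0.815886 m
Step 2 — RM = 35514000 * 9.81 * 0.815886 ≈ 284250000 N·m (5 s.f.)

284250000 N·m


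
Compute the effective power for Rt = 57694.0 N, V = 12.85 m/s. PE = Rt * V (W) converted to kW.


Formula: PE = Rt * V / 1000 (kW)
Step 1 — PE (W) = 57694.0 * 12.85 = 741367.9 W
Step 2 — PE (kW) = 741367.9 / 1000 ≈ 741.37 kW (5 s.f.)

741.37 kW


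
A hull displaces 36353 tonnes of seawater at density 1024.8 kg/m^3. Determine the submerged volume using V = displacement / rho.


Formula: V = mass / rho
Step 1 — convert tonnes to kg: 36353 t * 1000 = 36353000 kg
Step 2 — V = 36353000 / 1024.8 ≈ 35473 m^3 (5 s.f.)

35473 m^3


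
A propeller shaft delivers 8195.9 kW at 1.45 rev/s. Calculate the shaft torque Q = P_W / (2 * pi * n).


Formula: Q = P_W / (2 * pi * n)
Step 1 — P_W = 8195.9 kW * 1000 = 8195900.0 W
Step 2 — 2 * pi * n = 2 * pi * 1.45 = 9.110619
Step 3 — Q = 8195900.0 / 9.110619 ≈ 899600 N·m (5 s.f.)

899600 N·m


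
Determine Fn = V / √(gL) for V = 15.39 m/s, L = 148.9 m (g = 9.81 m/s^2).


Formula: Fn = V / sqrt(g * L)
Step 1 — g * L = 9.81 * 148.9 = 1460.709
Step 2 — sqrt(g * L) = sqrt(1460.709) = 38.219223
Step 3 — Fn = 15.39 / 38.219223 ≈ 0.40268 (5 s.f.)

0.40268


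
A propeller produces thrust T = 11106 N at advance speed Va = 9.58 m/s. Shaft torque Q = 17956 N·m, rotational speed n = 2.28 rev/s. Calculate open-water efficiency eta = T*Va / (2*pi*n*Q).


Formula: eta = T * Va / (2 * pi * n * Q)
Step 1 — numerator = T * Va = 11106 * 9.58 = 106395.48
Step 2 — 2 * pi * n = 2 * pi * 2.28 = 14.325663
Step 3 — denominator = 14.325663 * 17956 = 257231.6
Step 4 — eta = 106395.48 / 257231.6 ≈ 0.41362 (5 s.f.)

0.41362


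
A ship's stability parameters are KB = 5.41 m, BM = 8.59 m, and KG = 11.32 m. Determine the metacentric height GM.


Formula: GM = KB + BM - KG
Step 1 — KM = KB + BM = 5.41 + 8.59 = 14.0 m
Step 2 — GM = KM - KG = 14.0 - 11.32 = 2.68 m

2.68 m


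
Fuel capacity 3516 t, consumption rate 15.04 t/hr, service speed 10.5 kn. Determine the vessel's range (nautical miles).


Formula: endurance = fuel / rate; range = endurance * speed
Step 1 — endurance = 3516 / 15.04 = 233.7766 hours
Step 2 — range = 233.7766 * 10.5 ≈ 2454.7 nautical miles (5 s.f.)

2454.7 NM


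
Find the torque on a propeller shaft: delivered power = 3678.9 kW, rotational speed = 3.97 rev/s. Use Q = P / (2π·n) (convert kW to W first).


Formula: Q = P_W / (2 * pi * n)
Step 1 — P_W = 3678.9 kW * 1000 = 3678900.0 W
Step 2 — 2 * pi * n = 2 * pi * 3.97 = 24.944246
Step 3 — Q = 3678900.0 / 24.944246 ≈ 147480 N·m (5 s.f.)

147480 N·m


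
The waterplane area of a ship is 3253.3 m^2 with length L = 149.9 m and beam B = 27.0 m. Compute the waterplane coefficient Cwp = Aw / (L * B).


Formula: Cwp = Aw / (L * B)
Step 1 — L * B = 149.9 * 27.0 = 4047.3 m^2
Step 2 — Cwp = 3253.3 / 4047.3 ≈ 0.80382 (5 s.f.)

0.80382


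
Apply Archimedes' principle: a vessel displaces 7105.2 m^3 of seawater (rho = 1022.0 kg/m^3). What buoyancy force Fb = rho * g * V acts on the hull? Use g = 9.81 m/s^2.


Formula: Fb = rho * g * V
Substituting: Fb = 1022.0 * 9.81 * 7105.2
Intermediate: 1022.0 * 9.81 = 10025.82
Result: Fb = 10025.82 * 7105.2 ≈ 71235000 N (5 s.f.)

71235000 N


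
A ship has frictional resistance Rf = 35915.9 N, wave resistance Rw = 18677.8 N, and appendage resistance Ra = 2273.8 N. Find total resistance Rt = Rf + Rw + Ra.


Formula: Rt = Rf + Rw + Ra
Substituting: Rt = 35915.9 + 18677.8 + 2273.8
Result: Rt = 56867.5 N

56867.5 N


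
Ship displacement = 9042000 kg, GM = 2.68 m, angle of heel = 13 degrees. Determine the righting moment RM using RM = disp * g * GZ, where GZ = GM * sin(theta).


Formula: GZ = GM * sin(theta); RM = disp * g * GZ
Step 1 — GZ = 2.68 * sin(13°) = 2.68 * 0.224951 = 0.602869 m
Step 2 — RM = 9042000 * 9.81 * 0.602869 ≈ 53476000 N·m (5 s.f.)

53476000 N·m


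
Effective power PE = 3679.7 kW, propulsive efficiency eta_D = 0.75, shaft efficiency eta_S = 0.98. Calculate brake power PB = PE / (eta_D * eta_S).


Formula: PB = PE / (eta_D * eta_S)
Step 1 — combined efficiency = eta_D * eta_S = 0.75 * 0.98 = 0.735
Step 2 — PB = 3679.7 / 0.735 ≈ 5006.4 kW (5 s.f.)

5006.4 kW


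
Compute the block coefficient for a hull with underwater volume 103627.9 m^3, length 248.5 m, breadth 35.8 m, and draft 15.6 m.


Formula: Cb = V / (L * B * T)
Step 1 — L * B * T = 248.5 * 35.8 * 15.6 = 138782.28 m^3
Step 2 — Cb = 103627.9 / 138782.28 ≈ 0.74669 (5 s.f.)

0.74669


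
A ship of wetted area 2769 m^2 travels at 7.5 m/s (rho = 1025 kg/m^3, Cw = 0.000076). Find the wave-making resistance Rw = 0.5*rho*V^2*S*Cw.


Formula: Rw = 0.5 * rho * V^2 * S * Cw
Step 1 — V^2 = 7.5^2 = 56.25
Step 2 — 0.5 * rho * V^2 = 0.5 * 1025 * 56.25 = 28828.125
Step 3 — Rw = 28828.125 * 2769 * 0.000076 ≈ 6066.7 N (5 s.f.)

6066.7 N


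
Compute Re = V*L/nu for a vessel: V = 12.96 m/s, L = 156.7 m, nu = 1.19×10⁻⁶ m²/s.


Formula: Re = V * L / nu
Step 1 — V * L = 12.96 * 156.7 = 2030.832 m^2/s
Step 2 — Re = 2030.832 / 1.19e-6 = 1.71e+09

1.71e+09


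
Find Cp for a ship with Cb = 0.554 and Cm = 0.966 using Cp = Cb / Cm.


Formula: Cp = Cb / Cm
Substituting: Cp = 0.554 / 0.966
Result: Cp ≈ 0.57350 (5 s.f.)

0.57350


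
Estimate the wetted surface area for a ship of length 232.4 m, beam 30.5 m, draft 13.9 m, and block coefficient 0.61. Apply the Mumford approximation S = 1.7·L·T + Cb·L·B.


Formula: S = 1.7*L*T + V/T with V = Cb*L*B*T, i.e. S = L * (1.7*T + Cb*B)
Step 1 — 1.7*T = 1.7 * 13.9 = 23.63 m
Step 2 — Cb*B = 0.61 * 30.5 = 18.605 m
Step 3 — 1.7*T + Cb*B = 23.63 + 18.605 = 42.235 m
Step 4 — S = 232.4 * 42.235 ≈ 9815.4 m^2 (5 s.f.)

9815.4 m^2


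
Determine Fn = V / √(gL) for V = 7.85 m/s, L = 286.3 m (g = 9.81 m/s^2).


Formula: Fn = V / sqrt(g * L)
Step 1 — g * L = 9.81 * 286.3 = 2808.603
Step 2 — sqrt(g * L) = sqrt(2808.603) = 52.996255
Step 3 — Fn = 7.85 / 52.996255 ≈ 0.14812 (5 s.f.)

0.14812


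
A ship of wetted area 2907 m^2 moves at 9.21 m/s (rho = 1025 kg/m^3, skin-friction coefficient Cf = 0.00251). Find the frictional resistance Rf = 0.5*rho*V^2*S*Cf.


Formula: Rf = 0.5 * rho * V^2 * S * Cf
Step 1 — V^2 = 9.21^2 = 84.8241
Step 2 — 0.5 * rho * V^2 = 0.5 * 1025 * 84.8241 = 43472.35125
Step 3 — Rf = 43472.35125 * 2907 * 0.00251 ≈ 317200 N (5 s.f.)

317200 N


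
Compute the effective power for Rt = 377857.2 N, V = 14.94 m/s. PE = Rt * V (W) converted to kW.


Formula: PE = Rt * V / 1000 (kW)
Step 1 — PE (W) = 377857.2 * 14.94 = 5645186.568 W
Step 2 — PE (kW) = 5645186.568 / 1000 ≈ 5645.2 kW (5 s.f.)

5645.2 kW


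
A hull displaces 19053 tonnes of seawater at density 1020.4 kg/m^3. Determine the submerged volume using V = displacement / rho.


Formula: V = mass / rho
Step 1 — convert tonnes to kg: 19053 t * 1000 = 19053000 kg
Step 2 — V = 19053000 / 1020.4 ≈ 18672 m^3 (5 s.f.)

18672 m^3


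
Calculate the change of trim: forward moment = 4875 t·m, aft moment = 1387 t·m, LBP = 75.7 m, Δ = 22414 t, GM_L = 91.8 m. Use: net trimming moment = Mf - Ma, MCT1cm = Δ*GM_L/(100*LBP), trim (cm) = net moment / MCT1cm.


Formula: net trimming moment = Mf - Ma; MCT1cm = Δ*GM_L/(100*LBP); trim = net moment / MCT1cm
Step 1 — net trimming moment = 4875 - 1387 = 3488 t·m
Step 2 — MCT1cm = 22414 * 91.8 / (100 * 75.7) = 271.8105 t·m/cm
Step 3 — trim = 3488 / 271.8105 ≈ 12.832 cm (5 s.f.)

12.832 cm


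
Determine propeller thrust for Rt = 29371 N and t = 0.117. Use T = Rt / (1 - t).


Formula: T = Rt / (1 - t)
Step 1 — (1 - t) = 1 - 0.117 = 0.883
Step 2 — T = 29371 / 0.883 ≈ 33263 N (5 s.f.)

33263 N


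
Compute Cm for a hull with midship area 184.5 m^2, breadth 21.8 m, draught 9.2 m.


Formula: Cm = Am / (B * T)
Step 1 — B * T = 21.8 * 9.2 = 200.56 m^2
Step 2 — Cm = 184.5 / 200.56 ≈ 0.91992 (5 s.f.)

0.91992


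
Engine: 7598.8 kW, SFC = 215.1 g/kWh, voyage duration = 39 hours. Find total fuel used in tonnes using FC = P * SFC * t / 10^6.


Formula: FC (tonnes) = P * SFC * t / 1,000,000
Step 1 — P * SFC * t = 7598.8 * 215.1 * 39 = 63745573.32 g
Step 2 — FC (tonnes) = 63745573.32 / 1,000,000 ≈ 63.746 tonnes (5 s.f.)

63.746 tonnes


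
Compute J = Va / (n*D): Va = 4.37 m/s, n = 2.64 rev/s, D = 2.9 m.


Formula: J = Va / (n * D)
Step 1 — n * D = 2.64 * 2.9 = 7.656
Step 2 — J = 4.37 / 7.656 ≈ 0.57079 (5 s.f.)

0.57079


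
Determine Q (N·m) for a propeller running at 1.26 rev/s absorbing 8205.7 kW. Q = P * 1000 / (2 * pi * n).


Formula: Q = P_W / (2 * pi * n)
Step 1 — P_W = 8205.7 kW * 1000 = 8205700.0 W
Step 2 — 2 * pi * n = 2 * pi * 1.26 = 7.916813
Step 3 — Q = 8205700.0 / 7.916813 ≈ 1036500 N·m (5 s.f.)

1036500 N·m


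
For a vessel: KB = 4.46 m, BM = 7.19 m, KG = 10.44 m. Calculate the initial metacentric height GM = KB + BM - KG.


Formula: GM = KB + BM - KG
Step 1 — KM = KB + BM = 4.46 + 7.19 = 11.65 m
Step 2 — GM = KM - KG = 11.65 - 10.44 = 1.21 m

1.21 m


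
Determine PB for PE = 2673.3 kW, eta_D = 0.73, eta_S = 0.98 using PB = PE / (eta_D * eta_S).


Formula: PB = PE / (eta_D * eta_S)
Step 1 — combined efficiency = eta_D * eta_S = 0.73 * 0.98 = 0.7154
Step 2 — PB = 2673.3 / 0.7154 ≈ 3736.8 kW (5 s.f.)

3736.8 kW


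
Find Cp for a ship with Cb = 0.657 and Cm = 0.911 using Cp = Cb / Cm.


Formula: Cp = Cb / Cm
Substituting: Cp = 0.657 / 0.911
Result: Cp ≈ 0.72119 (5 s.f.)

0.72119


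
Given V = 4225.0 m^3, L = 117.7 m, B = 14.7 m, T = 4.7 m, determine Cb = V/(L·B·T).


Formula: Cb = V / (L * B * T)
Step 1 — L * B * T = 117.7 * 14.7 * 4.7 = 8131.893 m^3
Step 2 — Cb = 4225.0 / 8131.893 ≈ 0.51956 (5 s.f.)

0.51956


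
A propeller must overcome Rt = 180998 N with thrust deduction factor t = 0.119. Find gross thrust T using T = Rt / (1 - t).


Formula: T = Rt / (1 - t)
Step 1 — (1 - t) = 1 - 0.119 = 0.881
Step 2 — T = 180998 / 0.881 ≈ 205450 N (5 s.f.)

205450 N


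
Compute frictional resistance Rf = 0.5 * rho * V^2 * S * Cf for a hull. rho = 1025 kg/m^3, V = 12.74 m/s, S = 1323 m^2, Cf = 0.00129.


Formula: Rf = 0.5 * rho * V^2 * S * Cf
Step 1 — V^2 = 12.74^2 = 162.3076
Step 2 — 0.5 * rho * V^2 = 0.5 * 1025 * 162.3076 = 83182.645
Step 3 — Rf = 83182.645 * 1323 * 0.00129 ≈ 141970 N (5 s.f.)

141970 N


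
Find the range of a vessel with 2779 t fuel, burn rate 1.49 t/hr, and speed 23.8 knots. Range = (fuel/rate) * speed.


Formula: endurance = fuel / rate; range = endurance * speed
Step 1 — endurance = 2779 / 1.49 = 1865.1007 hours
Step 2 — range = 1865.1007 * 23.8 ≈ 44389 nautical miles (5 s.f.)

44389 NM


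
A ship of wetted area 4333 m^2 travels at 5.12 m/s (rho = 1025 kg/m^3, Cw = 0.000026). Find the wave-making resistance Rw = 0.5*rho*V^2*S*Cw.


Formula: Rw = 0.5 * rho * V^2 * S * Cw
Step 1 — V^2 = 5.12^2 = 26.2144
Step 2 — 0.5 * rho * V^2 = 0.5 * 1025 * 26.2144 = 13434.88
Step 3 — Rw = 13434.88 * 4333 * 0.000026 ≈ 1513.5 N (5 s.f.)

1513.5 N


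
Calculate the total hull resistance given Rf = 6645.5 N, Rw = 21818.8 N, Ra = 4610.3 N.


Formula: Rt = Rf + Rw + Ra
Substituting: Rt = 6645.5 + 21818.8 + 4610.3
Result: Rt = 33074.6 N

33074.6 N


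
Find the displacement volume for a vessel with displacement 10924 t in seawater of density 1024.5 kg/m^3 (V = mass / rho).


Formula: V = mass / rho
Step 1 — convert tonnes to kg: 10924 t * 1000 = 10924000 kg
Step 2 — V = 10924000 / 1024.5 ≈ 10663 m^3 (5 s.f.)

10663 m^3


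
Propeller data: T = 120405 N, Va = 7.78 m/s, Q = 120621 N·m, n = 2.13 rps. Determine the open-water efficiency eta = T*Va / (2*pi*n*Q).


Formula: eta = T * Va / (2 * pi * n * Q)
Step 1 — numerator = T * Va = 120405 * 7.78 = 936750.9
Step 2 — 2 * pi * n = 2 * pi * 2.13 = 13.383185
Step 3 — denominator = 13.383185 * 120621 = 1614293.16
Step 4 — eta = 936750.9 / 1614293.16 ≈ 0.58029 (5 s.f.)

0.58029


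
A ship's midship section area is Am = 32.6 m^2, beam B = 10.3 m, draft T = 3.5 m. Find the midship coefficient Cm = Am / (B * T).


Formula: Cm = Am / (B * T)
Step 1 — B * T = 10.3 * 3.5 = 36.05 m^2
Step 2 — Cm = 32.6 / 36.05 ≈ 0.90430 (5 s.f.)

0.90430


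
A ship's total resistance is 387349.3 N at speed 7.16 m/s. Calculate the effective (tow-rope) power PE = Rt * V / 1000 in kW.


Formula: PE = Rt * V / 1000 (kW)
Step 1 — PE (W) = 387349.3 * 7.16 = 2773420.988 W
Step 2 — PE (kW) = 2773420.988 / 1000 ≈ 2773.4 kW (5 s.f.)

2773.4 kW


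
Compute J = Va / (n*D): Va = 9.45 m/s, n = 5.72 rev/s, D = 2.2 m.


Formula: J = Va / (n * D)
Step 1 — n * D = 5.72 * 2.2 = 12.584
Step 2 — J = 9.45 / 12.584 ≈ 0.75095 (5 s.f.)

0.75095


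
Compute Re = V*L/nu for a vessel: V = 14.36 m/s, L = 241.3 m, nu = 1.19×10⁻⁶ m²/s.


Formula: Re = V * L / nu
Step 1 — V * L = 14.36 * 241.3 = 3465.068 m^2/s
Step 2 — Re = 3465.068 / 1.19e-6 = 2.91e+09

2.91e+09


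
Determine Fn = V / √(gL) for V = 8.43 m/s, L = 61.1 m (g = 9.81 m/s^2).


Formula: Fn = V / sqrt(g * L)
Step 1 — g * L = 9.81 * 61.1 = 599.391
Step 2 — sqrt(g * L) = sqrt(599.391) = 24.482463
Step 3 — Fn = 8.43 / 24.482463 ≈ 0.34433 (5 s.f.)

0.34433


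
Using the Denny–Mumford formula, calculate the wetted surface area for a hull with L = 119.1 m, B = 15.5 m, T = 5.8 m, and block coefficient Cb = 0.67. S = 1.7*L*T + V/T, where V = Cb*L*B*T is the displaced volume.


Formula: S = 1.7*L*T + V/T with V = Cb*L*B*T, i.e. S = L * (1.7*T + Cb*B)
Step 1 — 1.7*T = 1.7 * 5.8 = 9.86 m
Step 2 — Cb*B = 0.67 * 15.5 = 10.385 m
Step 3 — 1.7*T + Cb*B = 9.86 + 10.385 = 20.245 m
Step 4 — S = 119.1 * 20.245 ≈ 2411.2 m^2 (5 s.f.)

2411.2 m^2


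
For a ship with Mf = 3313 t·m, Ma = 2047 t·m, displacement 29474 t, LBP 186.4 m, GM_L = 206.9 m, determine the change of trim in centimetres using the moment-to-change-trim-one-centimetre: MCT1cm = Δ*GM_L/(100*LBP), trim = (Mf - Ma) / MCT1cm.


Formula: net trimming moment = Mf - Ma; MCT1cm = Δ*GM_L/(100*LBP); trim = net moment / MCT1cm
Step 1 — net trimming moment = 3313 - 2047 = 1266 t·m
Step 2 — MCT1cm = 29474 * 206.9 / (100 * 186.4) = 327.1551 t·m/cm
Step 3 — trim = 1266 / 327.1551 ≈ 3.8697 cm (5 s.f.)

3.8697 cm


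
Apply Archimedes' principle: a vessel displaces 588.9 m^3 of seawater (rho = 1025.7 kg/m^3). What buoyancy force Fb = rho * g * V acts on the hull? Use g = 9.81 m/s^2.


Formula: Fb = rho * g * V
Substituting: Fb = 1025.7 * 9.81 * 588.9
Intermediate: 1025.7 * 9.81 = 10062.117
Result: Fb = 10062.117 * 588.9 ≈ 5925600 N (5 s.f.)

5925600 N


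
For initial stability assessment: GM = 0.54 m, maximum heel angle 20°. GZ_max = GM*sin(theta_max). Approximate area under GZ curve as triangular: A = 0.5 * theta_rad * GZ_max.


Formula: GZ_max = GM * sin(theta); Area = 0.5 * theta_rad * GZ_max
Step 1 — GZ_max = 0.54 * sin(20°) = 0.54 * 0.34202 = 0.184691 m
Step 2 — theta_rad = 20 * pi/180 = 0.349066 rad
Step 3 — Area = 0.5 * 0.349066 * 0.184691 ≈ 0.032235 m·rad (5 s.f.)

0.032235 m·rad


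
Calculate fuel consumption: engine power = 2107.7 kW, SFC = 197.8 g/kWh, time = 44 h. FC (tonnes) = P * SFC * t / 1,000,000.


Formula: FC (tonnes) = P * SFC * t / 1,000,000
Step 1 — P * SFC * t = 2107.7 * 197.8 * 44 = 18343734.64 g
Step 2 — FC (tonnes) = 18343734.64 / 1,000,000 ≈ 18.344 tonnes (5 s.f.)

18.344 tonnes


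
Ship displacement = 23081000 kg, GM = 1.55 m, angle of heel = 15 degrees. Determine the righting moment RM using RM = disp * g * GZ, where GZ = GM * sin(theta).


Formula: GZ = GM * sin(theta); RM = disp * g * GZ
Step 1 — GZ = 1.55 * sin(15°) = 1.55 * 0.258819 = 0.401169 m
Step 2 — RM = 23081000 * 9.81 * 0.401169 ≈ 90835000 N·m (5 s.f.)

90835000 N·m


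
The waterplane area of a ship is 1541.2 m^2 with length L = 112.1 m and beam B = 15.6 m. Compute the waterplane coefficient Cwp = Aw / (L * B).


Formula: Cwp = Aw / (L * B)
Step 1 — L * B = 112.1 * 15.6 = 1748.76 m^2
Step 2 — Cwp = 1541.2 / 1748.76 ≈ 0.88131 (5 s.f.)

0.88131


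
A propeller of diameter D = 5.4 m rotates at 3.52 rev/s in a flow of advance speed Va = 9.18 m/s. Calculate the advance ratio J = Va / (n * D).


Formula: J = Va / (n * D)
Step 1 — n * D = 3.52 * 5.4 = 19.008
Step 2 — J = 9.18 / 19.008 ≈ 0.48295 (5 s.f.)

0.48295


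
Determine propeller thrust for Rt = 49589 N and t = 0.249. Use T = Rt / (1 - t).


Formula: T = Rt / (1 - t)
Step 1 — (1 - t) = 1 - 0.249 = 0.751
Step 2 — T = 49589 / 0.751 ≈ 66031 N (5 s.f.)

66031 N


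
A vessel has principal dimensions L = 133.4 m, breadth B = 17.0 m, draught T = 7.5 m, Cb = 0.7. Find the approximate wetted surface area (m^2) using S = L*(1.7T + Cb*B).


Formula: S = 1.7*L*T + V/T with V = Cb*L*B*T, i.e. S = L * (1.7*T + Cb*B)
Step 1 — 1.7*T = 1.7 * 7.5 = 12.75 m
Step 2 — Cb*B = 0.7 * 17.0 = 11.9 m
Step 3 — 1.7*T + Cb*B = 12.75 + 11.9 = 24.65 m
Step 4 — S = 133.4 * 24.65 ≈ 3288.3 m^2 (5 s.f.)

3288.3 m^2


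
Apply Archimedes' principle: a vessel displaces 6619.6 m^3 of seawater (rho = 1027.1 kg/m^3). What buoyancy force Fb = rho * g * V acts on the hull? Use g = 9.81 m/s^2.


Formula: Fb = rho * g * V
Substituting: Fb = 1027.1 * 9.81 * 6619.6
Intermediate: 1027.1 * 9.81 = 10075.851
Result: Fb = 10075.851 * 6619.6 ≈ 66698000 N (5 s.f.)

66698000 N


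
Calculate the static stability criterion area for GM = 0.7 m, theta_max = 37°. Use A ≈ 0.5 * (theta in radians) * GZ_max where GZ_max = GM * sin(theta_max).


Formula: GZ_max = GM * sin(theta); Area = 0.5 * theta_rad * GZ_max
Step 1 — GZ_max = 0.7 * sin(37°) = 0.7 * 0.601815 = 0.42127 m
Step 2 — theta_rad = 37 * pi/180 = 0.645772 rad
Step 3 — Area = 0.5 * 0.645772 * 0.42127 ≈ 0.13602 m·rad (5 s.f.)

0.13602 m·rad


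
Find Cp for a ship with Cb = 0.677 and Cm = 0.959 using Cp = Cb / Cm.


Formula: Cp = Cb / Cm
Substituting: Cp = 0.677 / 0.959
Result: Cp ≈ 0.70594 (5 s.f.)

0.70594


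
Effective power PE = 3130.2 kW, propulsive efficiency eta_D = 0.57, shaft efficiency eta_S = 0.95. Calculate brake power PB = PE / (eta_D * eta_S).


Formula: PB = PE / (eta_D * eta_S)
Step 1 — combined efficiency = eta_D * eta_S = 0.57 * 0.95 = 0.5415
Step 2 — PB = 3130.2 / 0.5415 ≈ 5780.6 kW (5 s.f.)

5780.6 kW


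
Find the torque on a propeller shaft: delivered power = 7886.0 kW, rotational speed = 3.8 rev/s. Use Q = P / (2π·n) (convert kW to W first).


Formula: Q = P_W / (2 * pi * n)
Step 1 — P_W = 7886.0 kW * 1000 = 7886000.0 W
Step 2 — 2 * pi * n = 2 * pi * 3.8 = 23.876104
Step 3 — Q = 7886000.0 / 23.876104 ≈ 330290 N·m (5 s.f.)

330290 N·m


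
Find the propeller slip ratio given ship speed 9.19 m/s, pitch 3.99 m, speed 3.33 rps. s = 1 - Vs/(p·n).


Formula: s = 1 - Vs / (p * n)
Step 1 — p * n = 3.99 * 3.33 = 13.2867
Step 2 — Vs / (p*n) = 9.19 / 13.2867 = 0.691669 (6 d.p.)
Step 3 — s = 1 - 0.691669 = 0.308331

0.308331


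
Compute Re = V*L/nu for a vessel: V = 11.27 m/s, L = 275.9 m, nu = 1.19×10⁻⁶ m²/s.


Formula: Re = V * L / nu
Step 1 — V * L = 11.27 * 275.9 = 3109.393 m^2/s
Step 2 — Re = 3109.393 / 1.19e-6 = 2.61e+09

2.61e+09


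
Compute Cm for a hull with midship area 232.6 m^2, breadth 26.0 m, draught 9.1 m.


Formula: Cm = Am / (B * T)
Step 1 — B * T = 26.0 * 9.1 = 236.6 m^2
Step 2 — Cm = 232.6 / 236.6 ≈ 0.98309 (5 s.f.)

0.98309


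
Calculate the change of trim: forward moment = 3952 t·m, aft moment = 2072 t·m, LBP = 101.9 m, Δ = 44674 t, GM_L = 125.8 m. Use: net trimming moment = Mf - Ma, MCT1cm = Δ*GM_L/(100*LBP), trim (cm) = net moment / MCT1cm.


Formula: net trimming moment = Mf - Ma; MCT1cm = Δ*GM_L/(100*LBP); trim = net moment / MCT1cm
Step 1 — net trimming moment = 3952 - 2072 = 1880 t·m
Step 2 — MCT1cm = 44674 * 125.8 / (100 * 101.9) = 551.52 t·m/cm
Step 3 — trim = 1880 / 551.52 ≈ 3.4088 cm (5 s.f.)

3.4088 cm


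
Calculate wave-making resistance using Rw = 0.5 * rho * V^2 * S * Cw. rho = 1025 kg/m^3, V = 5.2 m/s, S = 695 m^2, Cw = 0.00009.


Formula: Rw = 0.5 * rho * V^2 * S * Cw
Step 1 — V^2 = 5.2^2 = 27.04
Step 2 — 0.5 * rho * V^2 = 0.5 * 1025 * 27.04 = 13858.0
Step 3 — Rw = 13858.0 * 695 * 0.00009 ≈ 866.82 N (5 s.f.)

866.82 N


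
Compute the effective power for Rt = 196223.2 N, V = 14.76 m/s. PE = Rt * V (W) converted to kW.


Formula: PE = Rt * V / 1000 (kW)
Step 1 — PE (W) = 196223.2 * 14.76 = 2896254.432 W
Step 2 — PE (kW) = 2896254.432 / 1000 ≈ 2896.3 kW (5 s.f.)

2896.3 kW


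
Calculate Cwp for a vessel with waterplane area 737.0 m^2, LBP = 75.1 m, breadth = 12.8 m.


Formula: Cwp = Aw / (L * B)
Step 1 — L * B = 75.1 * 12.8 = 961.28 m^2
Step 2 — Cwp = 737.0 / 961.28 ≈ 0.76669 (5 s.f.)

0.76669


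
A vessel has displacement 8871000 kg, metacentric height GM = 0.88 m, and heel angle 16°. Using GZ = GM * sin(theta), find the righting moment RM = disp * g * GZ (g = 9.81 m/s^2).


Formula: GZ = GM * sin(theta); RM = disp * g * GZ
Step 1 — GZ = 0.88 * sin(16°) = 0.88 * 0.275637 = 0.242561 m
Step 2 — RM = 8871000 * 9.81 * 0.242561 ≈ 21109000 N·m (5 s.f.)

21109000 N·m


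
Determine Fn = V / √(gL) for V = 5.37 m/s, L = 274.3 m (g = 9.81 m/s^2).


Formula: Fn = V / sqrt(g * L)
Step 1 — g * L = 9.81 * 274.3 = 2690.883
Step 2 — sqrt(g * L) = sqrt(2690.883) = 51.873722
Step 3 — Fn = 5.37 / 51.873722 ≈ 0.10352 (5 s.f.)

0.10352


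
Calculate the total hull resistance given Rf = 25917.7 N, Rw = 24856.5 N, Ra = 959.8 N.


Formula: Rt = Rf + Rw + Ra
Substituting: Rt = 25917.7 + 24856.5 + 959.8
Result: Rt = 51734.0 N

51734.0 N


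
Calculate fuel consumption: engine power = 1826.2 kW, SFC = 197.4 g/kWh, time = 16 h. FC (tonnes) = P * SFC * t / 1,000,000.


Formula: FC (tonnes) = P * SFC * t / 1,000,000
Step 1 — P * SFC * t = 1826.2 * 197.4 * 16 = 5767870.08 g
Step 2 — FC (tonnes) = 5767870.08 / 1,000,000 ≈ 5.7679 tonnes (5 s.f.)

5.7679 tonnes


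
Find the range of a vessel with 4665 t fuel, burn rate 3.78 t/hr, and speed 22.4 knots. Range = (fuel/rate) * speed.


Formula: endurance = fuel / rate; range = endurance * speed
Step 1 — endurance = 4665 / 3.78 = 1234.127 hours
Step 2 — range = 1234.127 * 22.4 ≈ 27644 nautical miles (5 s.f.)

27644 NM


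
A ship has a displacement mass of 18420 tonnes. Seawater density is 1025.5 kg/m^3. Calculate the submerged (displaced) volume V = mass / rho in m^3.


Formula: V = mass / rho
Step 1 — convert tonnes to kg: 18420 t * 1000 = 18420000 kg
Step 2 — V = 18420000 / 1025.5 ≈ 17962 m^3 (5 s.f.)

17962 m^3


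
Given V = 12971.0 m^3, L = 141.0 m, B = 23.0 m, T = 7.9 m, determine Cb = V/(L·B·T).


Formula: Cb = V / (L * B * T)
Step 1 — L * B * T = 141.0 * 23.0 * 7.9 = 25619.7 m^3
Step 2 — Cb = 12971.0 / 25619.7 ≈ 0.50629 (5 s.f.)

0.50629


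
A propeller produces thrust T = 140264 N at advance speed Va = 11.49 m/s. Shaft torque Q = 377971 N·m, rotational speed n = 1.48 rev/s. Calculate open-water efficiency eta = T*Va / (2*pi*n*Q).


Formula: eta = T * Va / (2 * pi * n * Q)
Step 1 — numerator = T * Va = 140264 * 11.49 = 1611633.36
Step 2 — 2 * pi * n = 2 * pi * 1.48 = 9.299114
Step 3 — denominator = 9.299114 * 377971 = 3514795.42
Step 4 — eta = 1611633.36 / 3514795.42 ≈ 0.45853 (5 s.f.)

0.45853


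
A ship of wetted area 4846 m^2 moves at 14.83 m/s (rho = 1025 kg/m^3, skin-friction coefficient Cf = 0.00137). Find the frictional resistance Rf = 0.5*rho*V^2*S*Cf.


Formula: Rf = 0.5 * rho * V^2 * S * Cf
Step 1 — V^2 = 14.83^2 = 219.9289
Step 2 — 0.5 * rho * V^2 = 0.5 * 1025 * 219.9289 = 112713.56125
Step 3 — Rf = 112713.56125 * 4846 * 0.00137 ≈ 748310 N (5 s.f.)

748310 N


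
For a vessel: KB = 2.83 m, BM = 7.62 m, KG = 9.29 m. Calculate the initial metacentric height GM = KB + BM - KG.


Formula: GM = KB + BM - KG
Step 1 — KM = KB + BM = 2.83 + 7.62 = 10.45 m
Step 2 — GM = KM - KG = 10.45 - 9.29 = 1.16 m

1.16 m


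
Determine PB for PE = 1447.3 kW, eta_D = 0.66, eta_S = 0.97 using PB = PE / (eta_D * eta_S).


Formula: PB = PE / (eta_D * eta_S)
Step 1 — combined efficiency = eta_D * eta_S = 0.66 * 0.97 = 0.6402
Step 2 — PB = 1447.3 / 0.6402 ≈ 2260.7 kW (5 s.f.)

2260.7 kW


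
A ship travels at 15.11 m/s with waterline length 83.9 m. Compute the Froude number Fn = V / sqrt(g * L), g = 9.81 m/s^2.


Formula: Fn = V / sqrt(g * L)
Step 1 — g * L = 9.81 * 83.9 = 823.059
Step 2 — sqrt(g * L) = sqrt(823.059) = 28.689005
Step 3 — Fn = 15.11 / 28.689005 ≈ 0.52668 (5 s.f.)

0.52668


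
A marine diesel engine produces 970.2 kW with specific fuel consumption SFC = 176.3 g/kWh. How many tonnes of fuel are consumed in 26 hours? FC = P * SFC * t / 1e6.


Formula: FC (tonnes) = P * SFC * t / 1,000,000
Step 1 — P * SFC * t = 970.2 * 176.3 * 26 = 4447202.76 g
Step 2 — FC (tonnes) = 4447202.76 / 1,000,000 ≈ 4.4472 tonnes (5 s.f.)

4.4472 tonnes


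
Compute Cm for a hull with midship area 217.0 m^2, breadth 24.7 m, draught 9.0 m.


Formula: Cm = Am / (B * T)
Step 1 — B * T = 24.7 * 9.0 = 222.3 m^2
Step 2 — Cm = 217.0 / 222.3 ≈ 0.97616 (5 s.f.)

0.97616


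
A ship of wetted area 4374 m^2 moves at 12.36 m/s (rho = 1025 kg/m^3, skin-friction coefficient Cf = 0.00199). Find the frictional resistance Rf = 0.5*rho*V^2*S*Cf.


Formula: Rf = 0.5 * rho * V^2 * S * Cf
Step 1 — V^2 = 12.36^2 = 152.7696
Step 2 — 0.5 * rho * V^2 = 0.5 * 1025 * 152.7696 = 78294.42
Step 3 — Rf = 78294.42 * 4374 * 0.00199 ≈ 681490 N (5 s.f.)

681490 N


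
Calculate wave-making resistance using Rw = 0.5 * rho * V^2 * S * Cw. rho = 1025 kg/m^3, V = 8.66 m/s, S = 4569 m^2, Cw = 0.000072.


Formula: Rw = 0.5 * rho * V^2 * S * Cw
Step 1 — V^2 = 8.66^2 = 74.9956
Step 2 — 0.5 * rho * V^2 = 0.5 * 1025 * 74.9956 = 38435.245
Step 3 — Rw = 38435.245 * 4569 * 0.000072 ≈ 12644 N (5 s.f.)

12644 N


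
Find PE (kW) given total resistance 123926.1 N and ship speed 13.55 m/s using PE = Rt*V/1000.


Formula: PE = Rt * V / 1000 (kW)
Step 1 — PE (W) = 123926.1 * 13.55 = 1679198.655 W
Step 2 — PE (kW) = 1679198.655 / 1000 ≈ 1679.2 kW (5 s.f.)

1679.2 kW


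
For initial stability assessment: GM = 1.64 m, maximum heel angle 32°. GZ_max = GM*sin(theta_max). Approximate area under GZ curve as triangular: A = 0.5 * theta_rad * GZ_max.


Formula: GZ_max = GM * sin(theta); Area = 0.5 * theta_rad * GZ_max
Step 1 — GZ_max = 1.64 * sin(32°) = 1.64 * 0.529919 = 0.869067 m
Step 2 — theta_rad = 32 * pi/180 = 0.558505 rad
Step 3 — Area = 0.5 * 0.558505 * 0.869067 ≈ 0.24269 m·rad (5 s.f.)

0.24269 m·rad


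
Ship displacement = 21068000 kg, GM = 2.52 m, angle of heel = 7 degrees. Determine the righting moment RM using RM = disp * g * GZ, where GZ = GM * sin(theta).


Formula: GZ = GM * sin(theta); RM = disp * g * GZ
Step 1 — GZ = 2.52 * sin(7°) = 2.52 * 0.121869 = 0.30711 m
Step 2 — RM = 21068000 * 9.81 * 0.30711 ≈ 63473000 N·m (5 s.f.)

63473000 N·m


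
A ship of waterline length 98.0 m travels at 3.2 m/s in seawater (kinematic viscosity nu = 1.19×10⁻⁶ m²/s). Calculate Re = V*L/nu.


Formula: Re = V * L / nu
Step 1 — V * L = 3.2 * 98.0 = 313.6 m^2/s
Step 2 — Re = 313.6 / 1.19e-6 = 2.64e+08

2.64e+08


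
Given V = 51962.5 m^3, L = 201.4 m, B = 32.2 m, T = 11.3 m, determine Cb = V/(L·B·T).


Formula: Cb = V / (L * B * T)
Step 1 — L * B * T = 201.4 * 32.2 * 11.3 = 73281.404 m^3
Step 2 — Cb = 51962.5 / 73281.404 ≈ 0.70908 (5 s.f.)

0.70908


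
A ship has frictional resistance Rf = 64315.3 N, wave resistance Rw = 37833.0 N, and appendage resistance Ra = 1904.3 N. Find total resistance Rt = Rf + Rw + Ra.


Formula: Rt = Rf + Rw + Ra
Substituting: Rt = 64315.3 + 37833.0 + 1904.3
Result: Rt = 104052.6 N

104052.6 N


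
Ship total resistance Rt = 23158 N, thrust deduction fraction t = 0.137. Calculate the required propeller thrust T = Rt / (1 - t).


Formula: T = Rt / (1 - t)
Step 1 — (1 - t) = 1 - 0.137 = 0.863
Step 2 — T = 23158 / 0.863 ≈ 26834 N (5 s.f.)

26834 N


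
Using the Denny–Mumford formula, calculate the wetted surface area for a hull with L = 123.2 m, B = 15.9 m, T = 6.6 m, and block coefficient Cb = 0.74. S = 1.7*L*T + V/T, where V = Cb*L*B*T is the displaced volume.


Formula: S = 1.7*L*T + V/T with V = Cb*L*B*T, i.e. S = L * (1.7*T + Cb*B)
Step 1 — 1.7*T = 1.7 * 6.6 = 11.22 m
Step 2 — Cb*B = 0.74 * 15.9 = 11.766 m
Step 3 — 1.7*T + Cb*B = 11.22 + 11.766 = 22.986 m
Step 4 — S = 123.2 * 22.986 ≈ 2831.9 m^2 (5 s.f.)

2831.9 m^2


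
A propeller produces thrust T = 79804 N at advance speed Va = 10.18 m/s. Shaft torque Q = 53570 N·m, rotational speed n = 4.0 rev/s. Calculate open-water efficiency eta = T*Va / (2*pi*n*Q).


Formula: eta = T * Va / (2 * pi * n * Q)
Step 1 — numerator = T * Va = 79804 * 10.18 = 812404.72
Step 2 — 2 * pi * n = 2 * pi * 4.0 = 25.132741
Step 3 — denominator = 25.132741 * 53570 = 1346360.94
Step 4 — eta = 812404.72 / 1346360.94 ≈ 0.60341 (5 s.f.)

0.60341
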